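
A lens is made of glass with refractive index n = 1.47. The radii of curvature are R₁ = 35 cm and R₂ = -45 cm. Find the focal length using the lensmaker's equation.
1/f = (n − 1)(1/R₁ − 1/R₂) → f = 41.89 cm (converging lens)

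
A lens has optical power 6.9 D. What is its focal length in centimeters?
f = 1/P = 14.49 cm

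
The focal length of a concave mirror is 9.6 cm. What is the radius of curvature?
R = 2|f| = 19.2 cm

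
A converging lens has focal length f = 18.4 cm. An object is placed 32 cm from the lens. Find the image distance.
1/di = 1/f − 1/do → di = 43.29 cm (real image)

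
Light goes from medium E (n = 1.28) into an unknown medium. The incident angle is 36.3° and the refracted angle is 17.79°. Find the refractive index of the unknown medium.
n₂ = n₁·sin θ₁ / sin θ₂ = 2.48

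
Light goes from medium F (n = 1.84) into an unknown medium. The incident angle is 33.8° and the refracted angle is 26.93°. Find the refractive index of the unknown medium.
n₂ = n₁·sin θ₁ / sin θ₂ = 2.26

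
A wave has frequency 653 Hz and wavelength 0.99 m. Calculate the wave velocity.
v = fλ = 646.5 m/s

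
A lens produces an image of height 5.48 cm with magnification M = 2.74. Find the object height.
ho = |hi|/|M| = 2 cm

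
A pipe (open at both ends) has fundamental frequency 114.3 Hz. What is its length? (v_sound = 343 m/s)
L = v/(2f₁) = 1.5 m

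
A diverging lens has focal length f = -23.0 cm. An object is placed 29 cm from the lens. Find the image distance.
1/di = 1/f − 1/do → di = -12.83 cm (virtual image)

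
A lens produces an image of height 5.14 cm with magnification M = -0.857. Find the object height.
ho = |hi|/|M| = 5.998 cm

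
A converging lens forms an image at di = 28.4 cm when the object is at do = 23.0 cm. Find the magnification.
M = −di/do = -1.235 (inverted image)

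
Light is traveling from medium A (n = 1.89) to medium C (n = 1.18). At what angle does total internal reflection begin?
θc = arcsin(n₂/n₁) = 38.63°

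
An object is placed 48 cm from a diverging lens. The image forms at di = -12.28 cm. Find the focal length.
1/f = 1/do + 1/di → f = -16.5 cm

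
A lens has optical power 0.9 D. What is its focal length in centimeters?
f = 1/P = 111.1 cm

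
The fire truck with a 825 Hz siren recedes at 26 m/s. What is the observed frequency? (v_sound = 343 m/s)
f_obs = f·v/(v + v_s) = 766.9 Hz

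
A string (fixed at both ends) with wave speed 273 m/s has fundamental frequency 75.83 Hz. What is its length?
L = v/(2f₁) = 1.8 m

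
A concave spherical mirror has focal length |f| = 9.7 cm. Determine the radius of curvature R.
R = 2|f| = 19.4 cm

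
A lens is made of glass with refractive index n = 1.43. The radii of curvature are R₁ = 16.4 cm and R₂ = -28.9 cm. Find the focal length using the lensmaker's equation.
1/f = (n − 1)(1/R₁ − 1/R₂) → f = 24.33 cm (converging lens)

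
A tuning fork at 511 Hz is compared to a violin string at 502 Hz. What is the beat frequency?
9 Hz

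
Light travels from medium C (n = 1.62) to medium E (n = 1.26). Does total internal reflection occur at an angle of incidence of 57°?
θc = arcsin(n₂/n₁) = 51.06°; 57° > θc, so yes — total internal reflection.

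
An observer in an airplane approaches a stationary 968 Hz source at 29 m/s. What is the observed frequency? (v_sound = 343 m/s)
f_obs = f·(v + v_o)/v = 1050 Hz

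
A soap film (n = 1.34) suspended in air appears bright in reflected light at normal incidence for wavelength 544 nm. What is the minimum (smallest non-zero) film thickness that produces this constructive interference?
2nt = (m − ½)λ with m = 1 → t = (m − ½)λ/(2n) = 101.5 nm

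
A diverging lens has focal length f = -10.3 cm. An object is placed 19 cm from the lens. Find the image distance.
1/di = 1/f − 1/do → di = -6.679 cm (virtual image)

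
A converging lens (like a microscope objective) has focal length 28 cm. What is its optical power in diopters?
P = 1/f = 3.571 D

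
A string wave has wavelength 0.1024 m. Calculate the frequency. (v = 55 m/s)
f = v/λ = 537.1 Hz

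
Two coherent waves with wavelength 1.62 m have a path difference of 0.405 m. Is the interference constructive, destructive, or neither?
neither (partial) — path difference = 0.25λ, neither a whole number of wavelengths nor an odd multiple of λ/2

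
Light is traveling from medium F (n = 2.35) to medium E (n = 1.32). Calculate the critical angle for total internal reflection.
θc = arcsin(n₂/n₁) = 34.17°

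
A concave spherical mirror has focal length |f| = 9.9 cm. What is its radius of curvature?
R = 2|f| = 19.8 cm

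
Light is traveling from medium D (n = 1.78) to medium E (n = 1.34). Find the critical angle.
θc = arcsin(n₂/n₁) = 48.83°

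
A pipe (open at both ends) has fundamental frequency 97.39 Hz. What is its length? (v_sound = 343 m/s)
L = v/(2f₁) = 1.761 m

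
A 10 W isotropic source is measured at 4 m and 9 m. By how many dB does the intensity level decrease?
Δβ = 20·log₁₀(r₂/r₁) = 7.044 dB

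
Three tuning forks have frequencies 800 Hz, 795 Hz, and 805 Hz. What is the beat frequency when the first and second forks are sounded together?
5 Hz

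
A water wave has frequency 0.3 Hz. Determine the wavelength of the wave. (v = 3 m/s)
λ = v/f = 10 m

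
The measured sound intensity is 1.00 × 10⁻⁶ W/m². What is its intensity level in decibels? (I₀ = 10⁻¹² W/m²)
β = 10·log₁₀(I/I₀) = 60 dB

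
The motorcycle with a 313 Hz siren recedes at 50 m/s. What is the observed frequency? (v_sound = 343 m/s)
f_obs = f·v/(v + v_s) = 273.2 Hz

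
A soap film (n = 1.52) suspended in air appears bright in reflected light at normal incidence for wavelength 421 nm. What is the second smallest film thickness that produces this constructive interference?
2nt = (m − ½)λ with m = 2 → t = (m − ½)λ/(2n) = 207.7 nm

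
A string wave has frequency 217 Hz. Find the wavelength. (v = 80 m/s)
λ = v/f = 0.3687 m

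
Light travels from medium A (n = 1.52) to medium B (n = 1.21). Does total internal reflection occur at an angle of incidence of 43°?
θc = arcsin(n₂/n₁) = 52.75°; 43° < θc, so no — the ray refracts.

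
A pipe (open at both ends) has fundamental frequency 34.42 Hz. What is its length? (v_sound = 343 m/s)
L = v/(2f₁) = 4.983 m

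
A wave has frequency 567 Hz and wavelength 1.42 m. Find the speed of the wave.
v = fλ = 805.1 m/s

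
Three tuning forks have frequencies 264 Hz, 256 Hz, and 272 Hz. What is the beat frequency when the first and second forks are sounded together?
8 Hz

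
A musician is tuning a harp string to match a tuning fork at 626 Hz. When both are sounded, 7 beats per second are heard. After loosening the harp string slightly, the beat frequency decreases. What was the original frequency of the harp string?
633 Hz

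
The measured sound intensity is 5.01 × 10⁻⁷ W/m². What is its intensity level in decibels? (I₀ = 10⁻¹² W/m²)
β = 10·log₁₀(I/I₀) = 57 dB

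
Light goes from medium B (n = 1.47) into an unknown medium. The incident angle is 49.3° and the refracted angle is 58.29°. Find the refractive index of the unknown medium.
n₂ = n₁·sin θ₁ / sin θ₂ = 1.31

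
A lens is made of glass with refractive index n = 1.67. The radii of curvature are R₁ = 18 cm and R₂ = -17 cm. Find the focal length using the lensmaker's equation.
1/f = (n − 1)(1/R₁ − 1/R₂) → f = 13.05 cm (converging lens)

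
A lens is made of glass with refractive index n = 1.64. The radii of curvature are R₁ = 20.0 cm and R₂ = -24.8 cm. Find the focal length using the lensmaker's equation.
1/f = (n − 1)(1/R₁ − 1/R₂) → f = 17.3 cm (converging lens)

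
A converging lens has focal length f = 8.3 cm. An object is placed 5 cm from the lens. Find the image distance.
1/di = 1/f − 1/do → di = -12.58 cm (virtual image)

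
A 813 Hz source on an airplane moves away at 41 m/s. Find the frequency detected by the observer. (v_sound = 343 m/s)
f_obs = f·v/(v + v_s) = 726.2 Hz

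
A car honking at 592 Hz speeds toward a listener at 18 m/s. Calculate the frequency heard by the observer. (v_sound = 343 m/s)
f_obs = f·v/(v − v_s) = 624.8 Hz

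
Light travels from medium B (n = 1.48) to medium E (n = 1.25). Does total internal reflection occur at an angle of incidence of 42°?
θc = arcsin(n₂/n₁) = 57.63°; 42° < θc, so no — the ray refracts.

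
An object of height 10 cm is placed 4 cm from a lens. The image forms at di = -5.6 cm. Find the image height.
hi = (-di/do) × ho = 14 cm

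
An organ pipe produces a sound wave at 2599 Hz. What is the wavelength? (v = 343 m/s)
λ = v/f = 0.132 m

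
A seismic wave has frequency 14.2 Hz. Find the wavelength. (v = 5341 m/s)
λ = v/f = 376.1 m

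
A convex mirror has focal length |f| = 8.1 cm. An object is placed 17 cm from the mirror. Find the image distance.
f = −8.1 cm (convex); 1/di = 1/f − 1/do → di = -5.486 cm (virtual image, behind mirror)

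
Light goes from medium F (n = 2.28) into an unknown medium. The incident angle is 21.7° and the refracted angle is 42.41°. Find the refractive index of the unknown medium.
n₂ = n₁·sin θ₁ / sin θ₂ = 1.25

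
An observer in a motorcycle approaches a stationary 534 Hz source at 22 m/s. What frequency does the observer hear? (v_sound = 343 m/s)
f_obs = f·(v + v_o)/v = 568.3 Hz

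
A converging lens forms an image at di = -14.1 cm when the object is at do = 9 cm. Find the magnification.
M = −di/do = 1.567 (upright image)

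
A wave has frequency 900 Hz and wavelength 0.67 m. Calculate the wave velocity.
v = fλ = 603 m/s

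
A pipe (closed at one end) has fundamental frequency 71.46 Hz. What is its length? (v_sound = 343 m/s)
L = v/(4f₁) = 1.2 m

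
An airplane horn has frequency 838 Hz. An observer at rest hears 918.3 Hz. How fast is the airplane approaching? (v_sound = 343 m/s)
v_s = v·(1 − f/f_obs) = 29.99 m/s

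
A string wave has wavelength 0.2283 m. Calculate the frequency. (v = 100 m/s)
f = v/λ = 438 Hz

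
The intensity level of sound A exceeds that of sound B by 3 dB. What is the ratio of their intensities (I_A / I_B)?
I_A/I_B = 10^(Δβ/10) = 1.995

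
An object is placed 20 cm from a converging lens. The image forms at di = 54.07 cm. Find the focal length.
1/f = 1/do + 1/di → f = 14.6 cm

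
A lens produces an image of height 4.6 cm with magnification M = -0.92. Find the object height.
ho = |hi|/|M| = 5 cm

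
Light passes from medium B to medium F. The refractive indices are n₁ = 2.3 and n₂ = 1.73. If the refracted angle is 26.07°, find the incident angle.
sin θ₁ = (n₂/n₁)·sin θ₂ → θ₁ = 19.3°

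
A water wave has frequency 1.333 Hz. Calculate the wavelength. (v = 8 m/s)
λ = v/f = 6.002 m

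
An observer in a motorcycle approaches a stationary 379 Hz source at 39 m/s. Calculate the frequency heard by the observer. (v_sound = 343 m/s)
f_obs = f·(v + v_o)/v = 422.1 Hz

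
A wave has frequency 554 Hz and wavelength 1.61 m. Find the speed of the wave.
v = fλ = 891.9 m/s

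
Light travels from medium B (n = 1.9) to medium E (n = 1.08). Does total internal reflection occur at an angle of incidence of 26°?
θc = arcsin(n₂/n₁) = 34.64°; 26° < θc, so no — the ray refracts.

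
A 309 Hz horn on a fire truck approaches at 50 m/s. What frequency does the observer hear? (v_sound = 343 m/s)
f_obs = f·v/(v − v_s) = 361.7 Hz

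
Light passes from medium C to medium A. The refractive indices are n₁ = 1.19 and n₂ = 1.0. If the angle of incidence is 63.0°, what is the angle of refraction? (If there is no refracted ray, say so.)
sin θ₂ = (n₁/n₂)·sin θ₁ = 1.06 > 1, so there is no refracted ray — the light undergoes total internal reflection.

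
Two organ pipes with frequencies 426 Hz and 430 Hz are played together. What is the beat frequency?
4 Hz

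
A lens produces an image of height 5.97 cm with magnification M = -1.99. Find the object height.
ho = |hi|/|M| = 3 cm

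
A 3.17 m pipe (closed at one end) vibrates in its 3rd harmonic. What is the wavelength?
λₙ = 4L/n = 4.227 m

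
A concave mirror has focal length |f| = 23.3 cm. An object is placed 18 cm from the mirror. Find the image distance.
f = +23.3 cm (concave); 1/di = 1/f − 1/do → di = -79.13 cm (virtual image, behind mirror)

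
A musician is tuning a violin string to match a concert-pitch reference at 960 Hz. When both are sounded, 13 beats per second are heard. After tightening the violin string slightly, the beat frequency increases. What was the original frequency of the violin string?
973 Hz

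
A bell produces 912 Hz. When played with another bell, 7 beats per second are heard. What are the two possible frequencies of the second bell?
f₂ = 912 ± 7 Hz → 919 Hz or 905 Hz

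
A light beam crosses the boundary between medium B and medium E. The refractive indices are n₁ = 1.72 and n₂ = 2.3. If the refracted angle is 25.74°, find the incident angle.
sin θ₁ = (n₂/n₁)·sin θ₂ → θ₁ = 35.5°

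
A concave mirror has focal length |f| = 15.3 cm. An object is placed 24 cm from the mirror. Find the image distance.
f = +15.3 cm (concave); 1/di = 1/f − 1/do → di = 42.21 cm (real image, in front of mirror)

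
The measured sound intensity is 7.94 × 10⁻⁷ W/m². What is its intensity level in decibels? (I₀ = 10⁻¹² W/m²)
β = 10·log₁₀(I/I₀) = 59 dB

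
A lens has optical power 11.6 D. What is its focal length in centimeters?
f = 1/P = 8.621 cm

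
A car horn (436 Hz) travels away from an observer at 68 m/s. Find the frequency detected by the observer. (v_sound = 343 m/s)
f_obs = f·v/(v + v_s) = 363.9 Hz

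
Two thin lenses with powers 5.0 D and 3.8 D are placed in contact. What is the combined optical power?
P_total = P₁ + P₂ = 8.8 D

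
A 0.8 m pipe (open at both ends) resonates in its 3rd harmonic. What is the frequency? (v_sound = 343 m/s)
fₙ = nv/(2L) = 643.1 Hz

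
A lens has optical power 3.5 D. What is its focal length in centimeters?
f = 1/P = 28.57 cm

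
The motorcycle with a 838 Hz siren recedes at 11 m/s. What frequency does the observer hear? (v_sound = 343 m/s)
f_obs = f·v/(v + v_s) = 812 Hz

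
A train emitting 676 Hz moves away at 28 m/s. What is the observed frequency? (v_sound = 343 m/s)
f_obs = f·v/(v + v_s) = 625 Hz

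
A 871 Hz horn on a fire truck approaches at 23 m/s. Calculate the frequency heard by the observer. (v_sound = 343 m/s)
f_obs = f·v/(v − v_s) = 933.6 Hz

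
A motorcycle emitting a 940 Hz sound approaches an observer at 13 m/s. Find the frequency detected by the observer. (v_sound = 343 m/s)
f_obs = f·v/(v − v_s) = 977 Hz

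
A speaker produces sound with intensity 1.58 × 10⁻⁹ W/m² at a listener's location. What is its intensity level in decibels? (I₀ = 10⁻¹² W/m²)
β = 10·log₁₀(I/I₀) = 31.99 dB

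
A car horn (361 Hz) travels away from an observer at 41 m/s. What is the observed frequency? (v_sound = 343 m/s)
f_obs = f·v/(v + v_s) = 322.5 Hz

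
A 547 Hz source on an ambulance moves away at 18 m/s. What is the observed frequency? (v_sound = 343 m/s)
f_obs = f·v/(v + v_s) = 519.7 Hz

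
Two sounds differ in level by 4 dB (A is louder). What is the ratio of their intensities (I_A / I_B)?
I_A/I_B = 10^(Δβ/10) = 2.512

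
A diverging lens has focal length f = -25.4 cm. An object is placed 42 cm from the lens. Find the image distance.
1/di = 1/f − 1/do → di = -15.83 cm (virtual image)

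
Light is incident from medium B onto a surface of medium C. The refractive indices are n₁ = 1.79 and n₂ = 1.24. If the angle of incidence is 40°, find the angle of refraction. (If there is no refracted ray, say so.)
sin θ₂ = (n₁/n₂)·sin θ₁ = 0.9279 → θ₂ = 68.11°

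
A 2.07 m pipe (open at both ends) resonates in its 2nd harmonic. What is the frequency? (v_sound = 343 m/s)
fₙ = nv/(2L) = 165.7 Hz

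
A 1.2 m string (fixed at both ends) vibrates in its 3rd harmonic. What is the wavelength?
λₙ = 2L/n = 0.8 m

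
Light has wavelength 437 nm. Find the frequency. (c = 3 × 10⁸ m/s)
f = c/λ = 6.865 × 10¹⁴ Hz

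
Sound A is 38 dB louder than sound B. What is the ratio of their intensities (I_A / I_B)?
I_A/I_B = 10^(Δβ/10) = 6310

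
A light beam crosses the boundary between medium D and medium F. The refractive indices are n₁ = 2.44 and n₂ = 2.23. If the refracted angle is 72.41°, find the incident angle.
sin θ₁ = (n₂/n₁)·sin θ₂ → θ₁ = 60.6°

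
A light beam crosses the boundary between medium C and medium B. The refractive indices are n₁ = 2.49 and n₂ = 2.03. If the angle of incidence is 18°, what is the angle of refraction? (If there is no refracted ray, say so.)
sin θ₂ = (n₁/n₂)·sin θ₁ = 0.379 → θ₂ = 22.27°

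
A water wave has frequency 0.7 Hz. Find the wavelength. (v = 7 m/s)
λ = v/f = 10 m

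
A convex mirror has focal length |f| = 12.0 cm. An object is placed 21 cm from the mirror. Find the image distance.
f = −12.0 cm (convex); 1/di = 1/f − 1/do → di = -7.636 cm (virtual image, behind mirror)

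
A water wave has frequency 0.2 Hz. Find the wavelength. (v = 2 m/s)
λ = v/f = 10 m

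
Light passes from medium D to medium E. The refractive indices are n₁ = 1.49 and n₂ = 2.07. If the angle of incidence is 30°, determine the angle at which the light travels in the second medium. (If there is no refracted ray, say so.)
sin θ₂ = (n₁/n₂)·sin θ₁ = 0.3599 → θ₂ = 21.09°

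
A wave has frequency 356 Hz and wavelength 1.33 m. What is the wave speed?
v = fλ = 473.5 m/s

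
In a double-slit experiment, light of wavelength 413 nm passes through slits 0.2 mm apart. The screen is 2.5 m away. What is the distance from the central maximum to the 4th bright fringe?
y = mλL/d = 20.65 mm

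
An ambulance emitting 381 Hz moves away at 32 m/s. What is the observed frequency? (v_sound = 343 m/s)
f_obs = f·v/(v + v_s) = 348.5 Hz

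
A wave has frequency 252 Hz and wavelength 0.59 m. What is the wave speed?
v = fλ = 148.7 m/s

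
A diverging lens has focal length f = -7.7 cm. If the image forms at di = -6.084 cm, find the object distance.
1/do = 1/f − 1/di → do = 28.99 cm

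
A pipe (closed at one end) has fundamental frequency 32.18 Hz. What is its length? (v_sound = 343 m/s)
L = v/(4f₁) = 2.665 m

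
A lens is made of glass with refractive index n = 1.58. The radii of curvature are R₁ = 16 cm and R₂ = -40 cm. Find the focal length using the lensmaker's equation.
1/f = (n − 1)(1/R₁ − 1/R₂) → f = 19.7 cm (converging lens)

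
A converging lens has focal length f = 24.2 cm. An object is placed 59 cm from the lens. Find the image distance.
1/di = 1/f − 1/do → di = 41.03 cm (real image)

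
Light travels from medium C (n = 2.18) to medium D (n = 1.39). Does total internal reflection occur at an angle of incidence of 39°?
θc = arcsin(n₂/n₁) = 39.61°; 39° < θc, so no — the ray refracts.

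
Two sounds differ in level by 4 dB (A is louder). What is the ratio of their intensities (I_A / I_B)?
I_A/I_B = 10^(Δβ/10) = 2.512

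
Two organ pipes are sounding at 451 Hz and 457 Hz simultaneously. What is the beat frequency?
6 Hz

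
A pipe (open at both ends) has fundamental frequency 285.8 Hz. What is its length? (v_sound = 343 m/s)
L = v/(2f₁) = 0.6001 m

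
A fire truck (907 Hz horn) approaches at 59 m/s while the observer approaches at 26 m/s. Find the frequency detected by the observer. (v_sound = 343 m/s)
f_obs = f·(v + v_o)/(v − v_s) = 1178 Hz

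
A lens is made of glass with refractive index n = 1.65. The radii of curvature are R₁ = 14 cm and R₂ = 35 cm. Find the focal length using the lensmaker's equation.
1/f = (n − 1)(1/R₁ − 1/R₂) → f = 35.9 cm (converging lens)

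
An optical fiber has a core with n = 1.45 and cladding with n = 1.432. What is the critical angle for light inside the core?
θc = arcsin(n_cladding/n_core) = 80.96°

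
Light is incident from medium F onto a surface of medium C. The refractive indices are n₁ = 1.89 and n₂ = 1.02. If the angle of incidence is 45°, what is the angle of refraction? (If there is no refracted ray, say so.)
sin θ₂ = (n₁/n₂)·sin θ₁ = 1.31 > 1, so there is no refracted ray — the light undergoes total internal reflection.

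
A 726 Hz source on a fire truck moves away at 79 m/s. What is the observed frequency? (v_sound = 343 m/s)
f_obs = f·v/(v + v_s) = 590.1 Hz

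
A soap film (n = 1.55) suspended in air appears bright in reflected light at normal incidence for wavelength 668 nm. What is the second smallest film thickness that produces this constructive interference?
2nt = (m − ½)λ with m = 2 → t = (m − ½)λ/(2n) = 323.2 nm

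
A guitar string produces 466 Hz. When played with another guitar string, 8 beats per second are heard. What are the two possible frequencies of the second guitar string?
f₂ = 466 ± 8 Hz → 474 Hz or 458 Hz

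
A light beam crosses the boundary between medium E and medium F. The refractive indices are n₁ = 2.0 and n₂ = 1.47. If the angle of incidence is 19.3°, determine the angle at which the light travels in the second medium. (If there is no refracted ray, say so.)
sin θ₂ = (n₁/n₂)·sin θ₁ = 0.4497 → θ₂ = 26.72°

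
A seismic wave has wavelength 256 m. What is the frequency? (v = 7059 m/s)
f = v/λ = 27.57 Hz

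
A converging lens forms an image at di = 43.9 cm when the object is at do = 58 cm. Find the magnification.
M = −di/do = -0.7569 (inverted image)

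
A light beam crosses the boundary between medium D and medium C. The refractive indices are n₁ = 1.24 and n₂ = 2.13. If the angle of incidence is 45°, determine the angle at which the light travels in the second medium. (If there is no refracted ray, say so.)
sin θ₂ = (n₁/n₂)·sin θ₁ = 0.4116 → θ₂ = 24.31°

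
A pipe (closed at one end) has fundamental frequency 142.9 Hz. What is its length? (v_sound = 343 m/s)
L = v/(4f₁) = 0.6001 m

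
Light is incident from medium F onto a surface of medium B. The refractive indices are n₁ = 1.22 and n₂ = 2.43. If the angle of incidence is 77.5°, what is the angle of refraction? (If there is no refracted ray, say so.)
sin θ₂ = (n₁/n₂)·sin θ₁ = 0.4902 → θ₂ = 29.35°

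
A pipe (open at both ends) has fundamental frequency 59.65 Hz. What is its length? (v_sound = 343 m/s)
L = v/(2f₁) = 2.875 m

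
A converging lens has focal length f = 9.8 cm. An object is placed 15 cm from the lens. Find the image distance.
1/di = 1/f − 1/do → di = 28.27 cm (real image)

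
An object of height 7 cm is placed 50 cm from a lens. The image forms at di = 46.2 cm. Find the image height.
hi = (-di/do) × ho = -6.468 cm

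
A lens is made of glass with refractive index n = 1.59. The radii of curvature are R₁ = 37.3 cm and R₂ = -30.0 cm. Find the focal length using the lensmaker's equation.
1/f = (n − 1)(1/R₁ − 1/R₂) → f = 28.18 cm (converging lens)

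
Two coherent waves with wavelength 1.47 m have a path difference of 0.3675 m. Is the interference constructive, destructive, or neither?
neither (partial) — path difference = 0.25λ, neither a whole number of wavelengths nor an odd multiple of λ/2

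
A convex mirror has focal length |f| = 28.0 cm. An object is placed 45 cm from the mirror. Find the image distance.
f = −28.0 cm (convex); 1/di = 1/f − 1/do → di = -17.26 cm (virtual image, behind mirror)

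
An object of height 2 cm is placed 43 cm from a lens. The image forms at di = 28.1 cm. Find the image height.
hi = (-di/do) × ho = -1.307 cm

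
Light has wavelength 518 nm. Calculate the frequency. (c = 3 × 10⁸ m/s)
f = c/λ = 5.792 × 10¹⁴ Hz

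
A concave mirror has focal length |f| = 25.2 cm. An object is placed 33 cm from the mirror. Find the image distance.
f = +25.2 cm (concave); 1/di = 1/f − 1/do → di = 106.6 cm (real image, in front of mirror)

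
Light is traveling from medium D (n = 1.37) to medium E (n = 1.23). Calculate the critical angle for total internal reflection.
θc = arcsin(n₂/n₁) = 63.87°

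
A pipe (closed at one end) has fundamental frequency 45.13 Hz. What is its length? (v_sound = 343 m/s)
L = v/(4f₁) = 1.9 m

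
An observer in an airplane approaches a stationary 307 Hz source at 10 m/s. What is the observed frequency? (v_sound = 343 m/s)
f_obs = f·(v + v_o)/v = 316 Hz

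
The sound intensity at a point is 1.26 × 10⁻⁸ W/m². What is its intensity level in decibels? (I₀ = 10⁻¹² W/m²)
β = 10·log₁₀(I/I₀) = 41 dB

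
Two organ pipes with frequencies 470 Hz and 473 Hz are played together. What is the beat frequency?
3 Hz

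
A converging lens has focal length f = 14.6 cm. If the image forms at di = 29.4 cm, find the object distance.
1/do = 1/f − 1/di → do = 29 cm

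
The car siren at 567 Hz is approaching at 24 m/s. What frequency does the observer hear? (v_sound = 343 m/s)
f_obs = f·v/(v − v_s) = 609.7 Hz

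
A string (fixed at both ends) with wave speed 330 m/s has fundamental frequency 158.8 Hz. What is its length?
L = v/(2f₁) = 1.039 m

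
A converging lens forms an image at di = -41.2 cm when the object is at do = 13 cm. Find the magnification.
M = −di/do = 3.169 (upright image)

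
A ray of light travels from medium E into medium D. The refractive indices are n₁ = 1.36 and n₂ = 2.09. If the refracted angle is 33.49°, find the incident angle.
sin θ₁ = (n₂/n₁)·sin θ₂ → θ₁ = 57.99°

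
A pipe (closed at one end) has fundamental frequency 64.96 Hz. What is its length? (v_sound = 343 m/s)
L = v/(4f₁) = 1.32 m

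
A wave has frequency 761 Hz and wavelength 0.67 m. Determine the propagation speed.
v = fλ = 509.9 m/s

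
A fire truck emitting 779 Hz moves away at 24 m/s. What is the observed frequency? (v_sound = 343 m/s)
f_obs = f·v/(v + v_s) = 728.1 Hz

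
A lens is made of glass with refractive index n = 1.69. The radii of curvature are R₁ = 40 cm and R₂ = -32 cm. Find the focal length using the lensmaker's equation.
1/f = (n − 1)(1/R₁ − 1/R₂) → f = 25.76 cm (converging lens)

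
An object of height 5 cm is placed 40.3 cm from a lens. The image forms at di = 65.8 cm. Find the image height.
hi = (-di/do) × ho = -8.164 cm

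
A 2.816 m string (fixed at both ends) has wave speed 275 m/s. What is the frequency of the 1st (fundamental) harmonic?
fₙ = nv/(2L) = 48.83 Hz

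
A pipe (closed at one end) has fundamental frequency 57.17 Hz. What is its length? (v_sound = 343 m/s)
L = v/(4f₁) = 1.5 m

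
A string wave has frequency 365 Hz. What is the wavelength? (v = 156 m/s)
λ = v/f = 0.4274 m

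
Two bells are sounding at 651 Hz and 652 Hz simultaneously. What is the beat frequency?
1 Hz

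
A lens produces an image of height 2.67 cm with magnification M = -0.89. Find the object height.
ho = |hi|/|M| = 3 cm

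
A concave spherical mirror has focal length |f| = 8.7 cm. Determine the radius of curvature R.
R = 2|f| = 17.4 cm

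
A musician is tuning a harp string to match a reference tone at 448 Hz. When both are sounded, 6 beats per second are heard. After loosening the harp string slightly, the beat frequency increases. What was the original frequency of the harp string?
442 Hz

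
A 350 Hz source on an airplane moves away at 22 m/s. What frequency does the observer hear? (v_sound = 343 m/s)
f_obs = f·v/(v + v_s) = 328.9 Hz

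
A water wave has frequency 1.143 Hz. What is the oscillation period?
T = 1/f = 0.8749 s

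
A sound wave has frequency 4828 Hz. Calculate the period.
T = 1/f = 2.071 × 10⁻⁴ s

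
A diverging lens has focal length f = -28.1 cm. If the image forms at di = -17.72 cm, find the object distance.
1/do = 1/f − 1/di → do = 47.97 cm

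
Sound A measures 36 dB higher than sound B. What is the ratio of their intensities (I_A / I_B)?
I_A/I_B = 10^(Δβ/10) = 3981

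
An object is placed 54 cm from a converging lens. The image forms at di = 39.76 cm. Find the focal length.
1/f = 1/do + 1/di → f = 22.9 cm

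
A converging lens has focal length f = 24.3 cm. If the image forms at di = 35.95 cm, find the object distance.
1/do = 1/f − 1/di → do = 74.99 cm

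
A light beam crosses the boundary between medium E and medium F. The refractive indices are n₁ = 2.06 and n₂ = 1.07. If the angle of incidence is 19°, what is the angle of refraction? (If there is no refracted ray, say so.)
sin θ₂ = (n₁/n₂)·sin θ₁ = 0.6268 → θ₂ = 38.81°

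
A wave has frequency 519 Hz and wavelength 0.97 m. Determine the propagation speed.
v = fλ = 503.4 m/s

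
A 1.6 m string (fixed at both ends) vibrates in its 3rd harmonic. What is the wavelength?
λₙ = 2L/n = 1.067 m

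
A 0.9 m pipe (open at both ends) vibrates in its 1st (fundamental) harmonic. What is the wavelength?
λₙ = 2L/n = 1.8 m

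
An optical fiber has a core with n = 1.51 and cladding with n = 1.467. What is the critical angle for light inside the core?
θc = arcsin(n_cladding/n_core) = 76.29°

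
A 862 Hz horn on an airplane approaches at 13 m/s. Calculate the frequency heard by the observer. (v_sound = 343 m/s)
f_obs = f·v/(v − v_s) = 896 Hz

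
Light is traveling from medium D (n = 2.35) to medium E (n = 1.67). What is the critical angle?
θc = arcsin(n₂/n₁) = 45.29°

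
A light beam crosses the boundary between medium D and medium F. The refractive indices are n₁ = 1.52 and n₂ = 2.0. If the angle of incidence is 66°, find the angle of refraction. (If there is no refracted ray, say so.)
sin θ₂ = (n₁/n₂)·sin θ₁ = 0.6943 → θ₂ = 43.97°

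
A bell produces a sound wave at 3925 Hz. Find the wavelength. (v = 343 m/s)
λ = v/f = 0.08739 m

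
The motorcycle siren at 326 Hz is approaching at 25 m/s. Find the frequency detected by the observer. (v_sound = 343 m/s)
f_obs = f·v/(v − v_s) = 351.6 Hz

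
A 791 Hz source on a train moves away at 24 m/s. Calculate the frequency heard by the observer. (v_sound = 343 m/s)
f_obs = f·v/(v + v_s) = 739.3 Hz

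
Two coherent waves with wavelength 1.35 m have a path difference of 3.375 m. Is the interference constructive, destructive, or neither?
destructive — path difference = 2.5λ, an odd multiple of λ/2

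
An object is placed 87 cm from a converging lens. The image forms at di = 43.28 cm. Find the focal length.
1/f = 1/do + 1/di → f = 28.9 cm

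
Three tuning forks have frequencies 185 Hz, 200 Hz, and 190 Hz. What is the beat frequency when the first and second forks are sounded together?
15 Hz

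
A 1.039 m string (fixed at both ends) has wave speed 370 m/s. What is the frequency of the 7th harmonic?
fₙ = nv/(2L) = 1246 Hz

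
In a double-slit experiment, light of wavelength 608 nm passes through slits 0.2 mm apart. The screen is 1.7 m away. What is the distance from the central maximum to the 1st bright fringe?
y = mλL/d = 5.168 mm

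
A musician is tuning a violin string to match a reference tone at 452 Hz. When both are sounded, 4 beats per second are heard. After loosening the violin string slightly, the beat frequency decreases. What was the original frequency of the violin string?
456 Hz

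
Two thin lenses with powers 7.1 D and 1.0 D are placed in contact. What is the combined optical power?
P_total = P₁ + P₂ = 8.1 D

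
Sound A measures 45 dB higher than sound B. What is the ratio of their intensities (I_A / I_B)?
I_A/I_B = 10^(Δβ/10) = 31620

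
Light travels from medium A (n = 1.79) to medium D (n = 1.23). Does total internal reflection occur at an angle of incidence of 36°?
θc = arcsin(n₂/n₁) = 43.4°; 36° < θc, so no — the ray refracts.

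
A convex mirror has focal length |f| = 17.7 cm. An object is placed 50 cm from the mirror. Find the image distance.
f = −17.7 cm (convex); 1/di = 1/f − 1/do → di = -13.07 cm (virtual image, behind mirror)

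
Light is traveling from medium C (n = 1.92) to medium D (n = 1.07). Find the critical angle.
θc = arcsin(n₂/n₁) = 33.87°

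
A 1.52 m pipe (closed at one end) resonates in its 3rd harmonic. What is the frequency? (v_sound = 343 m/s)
fₙ = nv/(4L) = 169.2 Hz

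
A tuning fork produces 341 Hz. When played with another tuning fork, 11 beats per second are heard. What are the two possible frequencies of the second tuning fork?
f₂ = 341 ± 11 Hz → 352 Hz or 330 Hz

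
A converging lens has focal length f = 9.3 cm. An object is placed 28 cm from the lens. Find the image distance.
1/di = 1/f − 1/do → di = 13.93 cm (real image)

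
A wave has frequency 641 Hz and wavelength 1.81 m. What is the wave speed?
v = fλ = 1160 m/s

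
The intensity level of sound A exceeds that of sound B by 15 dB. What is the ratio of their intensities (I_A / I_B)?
I_A/I_B = 10^(Δβ/10) = 31.62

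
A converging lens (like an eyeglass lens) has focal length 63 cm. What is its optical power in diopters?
P = 1/f = 1.587 D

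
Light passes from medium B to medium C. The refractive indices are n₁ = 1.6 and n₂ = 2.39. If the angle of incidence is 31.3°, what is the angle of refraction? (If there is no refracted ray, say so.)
sin θ₂ = (n₁/n₂)·sin θ₁ = 0.3478 → θ₂ = 20.35°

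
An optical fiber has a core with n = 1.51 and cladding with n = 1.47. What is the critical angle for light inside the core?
θc = arcsin(n_cladding/n_core) = 76.78°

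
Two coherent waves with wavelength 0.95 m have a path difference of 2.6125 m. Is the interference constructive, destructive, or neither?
neither (partial) — path difference = 2.75λ, neither a whole number of wavelengths nor an odd multiple of λ/2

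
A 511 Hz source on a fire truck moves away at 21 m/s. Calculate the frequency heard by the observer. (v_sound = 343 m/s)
f_obs = f·v/(v + v_s) = 481.5 Hz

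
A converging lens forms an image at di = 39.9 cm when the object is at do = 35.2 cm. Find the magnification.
M = −di/do = -1.134 (inverted image)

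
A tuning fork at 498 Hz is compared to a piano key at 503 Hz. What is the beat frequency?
5 Hz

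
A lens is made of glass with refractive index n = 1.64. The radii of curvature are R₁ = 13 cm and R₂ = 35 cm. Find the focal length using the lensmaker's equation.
1/f = (n − 1)(1/R₁ − 1/R₂) → f = 32.32 cm (converging lens)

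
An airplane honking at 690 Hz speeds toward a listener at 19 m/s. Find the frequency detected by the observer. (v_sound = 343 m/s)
f_obs = f·v/(v − v_s) = 730.5 Hz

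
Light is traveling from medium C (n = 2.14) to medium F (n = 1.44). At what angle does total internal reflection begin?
θc = arcsin(n₂/n₁) = 42.29°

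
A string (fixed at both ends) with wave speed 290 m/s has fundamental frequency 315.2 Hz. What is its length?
L = v/(2f₁) = 0.46 m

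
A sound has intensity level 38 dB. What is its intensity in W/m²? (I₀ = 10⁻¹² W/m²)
I = I₀·10^(β/10) = 6.31 × 10⁻⁹ W/m²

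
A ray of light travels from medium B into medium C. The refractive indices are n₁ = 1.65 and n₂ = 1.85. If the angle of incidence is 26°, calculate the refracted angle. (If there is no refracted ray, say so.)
sin θ₂ = (n₁/n₂)·sin θ₁ = 0.391 → θ₂ = 23.02°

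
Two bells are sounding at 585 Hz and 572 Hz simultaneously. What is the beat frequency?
13 Hz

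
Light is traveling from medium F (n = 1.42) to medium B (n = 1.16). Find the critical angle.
θc = arcsin(n₂/n₁) = 54.78°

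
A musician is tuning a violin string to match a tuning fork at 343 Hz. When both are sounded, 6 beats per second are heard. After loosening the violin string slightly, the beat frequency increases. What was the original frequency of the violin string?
337 Hz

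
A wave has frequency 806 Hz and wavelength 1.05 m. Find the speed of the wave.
v = fλ = 846.3 m/s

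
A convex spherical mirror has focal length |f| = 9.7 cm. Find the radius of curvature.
R = 2|f| = 19.4 cm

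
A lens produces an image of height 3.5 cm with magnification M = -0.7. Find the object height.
ho = |hi|/|M| = 5 cm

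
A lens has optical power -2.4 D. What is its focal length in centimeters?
f = 1/P = -41.67 cm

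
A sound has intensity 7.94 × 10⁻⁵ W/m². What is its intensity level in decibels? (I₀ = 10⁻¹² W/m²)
β = 10·log₁₀(I/I₀) = 79 dB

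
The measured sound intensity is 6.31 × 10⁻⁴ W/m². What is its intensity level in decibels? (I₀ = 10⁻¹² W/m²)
β = 10·log₁₀(I/I₀) = 88 dB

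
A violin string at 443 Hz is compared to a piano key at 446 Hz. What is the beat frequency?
3 Hz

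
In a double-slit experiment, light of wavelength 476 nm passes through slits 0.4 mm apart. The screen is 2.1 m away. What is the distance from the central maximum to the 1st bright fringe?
y = mλL/d = 2.499 mm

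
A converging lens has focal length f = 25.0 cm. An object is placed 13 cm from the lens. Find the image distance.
1/di = 1/f − 1/do → di = -27.08 cm (virtual image)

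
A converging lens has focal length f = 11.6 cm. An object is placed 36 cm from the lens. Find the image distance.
1/di = 1/f − 1/do → di = 17.11 cm (real image)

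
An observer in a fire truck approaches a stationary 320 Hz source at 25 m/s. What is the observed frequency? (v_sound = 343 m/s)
f_obs = f·(v + v_o)/v = 343.3 Hz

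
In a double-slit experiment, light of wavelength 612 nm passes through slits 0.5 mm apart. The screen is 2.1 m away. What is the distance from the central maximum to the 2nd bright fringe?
y = mλL/d = 5.141 mm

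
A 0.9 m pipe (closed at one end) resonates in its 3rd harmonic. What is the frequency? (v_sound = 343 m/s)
fₙ = nv/(4L) = 285.8 Hz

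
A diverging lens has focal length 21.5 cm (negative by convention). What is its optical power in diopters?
P = 1/f = -4.651 D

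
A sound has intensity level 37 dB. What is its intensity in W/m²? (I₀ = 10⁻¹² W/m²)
I = I₀·10^(β/10) = 5.01 × 10⁻⁹ W/m²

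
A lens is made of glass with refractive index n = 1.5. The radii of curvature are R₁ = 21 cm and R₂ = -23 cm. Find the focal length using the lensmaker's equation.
1/f = (n − 1)(1/R₁ − 1/R₂) → f = 21.95 cm (converging lens)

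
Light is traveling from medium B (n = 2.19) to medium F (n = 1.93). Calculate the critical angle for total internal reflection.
θc = arcsin(n₂/n₁) = 61.8°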